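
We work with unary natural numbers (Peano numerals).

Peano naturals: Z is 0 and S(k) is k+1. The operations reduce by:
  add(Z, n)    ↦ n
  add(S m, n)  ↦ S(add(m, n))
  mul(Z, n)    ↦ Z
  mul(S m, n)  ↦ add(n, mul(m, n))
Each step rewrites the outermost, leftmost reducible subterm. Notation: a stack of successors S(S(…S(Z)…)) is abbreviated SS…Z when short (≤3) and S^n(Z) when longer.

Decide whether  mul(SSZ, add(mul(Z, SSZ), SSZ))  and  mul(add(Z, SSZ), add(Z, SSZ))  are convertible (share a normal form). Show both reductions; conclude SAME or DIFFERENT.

Answer: SAME — A ⇓ S^4(Z), B ⇓ S^4(Z)

Working:
Term A:
  start: mul(SSZ, add(mul(Z, SSZ), SSZ))
  [1] add(add(mul(Z, SSZ), SSZ), mul(SZ, add(mul(Z, SSZ), SSZ)))
  [2] add(add(Z, SSZ), mul(SZ, add(mul(Z, SSZ), SSZ)))
  [3] add(SSZ, mul(SZ, add(mul(Z, SSZ), SSZ)))
  [4] S(add(SZ, mul(SZ, add(mul(Z, SSZ), SSZ))))
  [5] S(S(add(Z, mul(SZ, add(mul(Z, SSZ), SSZ)))))
  [6] S(S(mul(SZ, add(mul(Z, SSZ), SSZ))))
  [7] S(S(add(add(mul(Z, SSZ), SSZ), mul(Z, add(mul(Z, SSZ), SSZ)))))
  [8] S(S(add(add(Z, SSZ), mul(Z, add(mul(Z, SSZ), SSZ)))))
  [9] S(S(add(SSZ, mul(Z, add(mul(Z, SSZ), SSZ)))))
  [10] S(S(S(add(SZ, mul(Z, add(mul(Z, SSZ), SSZ))))))
  [11] S(S(S(S(add(Z, mul(Z, add(mul(Z, SSZ), SSZ)))))))
  [12] S(S(S(S(mul(Z, add(mul(Z, SSZ), SSZ))))))
  [13] S^4(Z)

Term B:
  start: mul(add(Z, SSZ), add(Z, SSZ))
  [1] mul(SSZ, add(Z, SSZ))
  [2] add(add(Z, SSZ), mul(SZ, add(Z, SSZ)))
  [3] add(SSZ, mul(SZ, add(Z, SSZ)))
  [4] S(add(SZ, mul(SZ, add(Z, SSZ))))
  [5] S(S(add(Z, mul(SZ, add(Z, SSZ)))))
  [6] S(S(mul(SZ, add(Z, SSZ))))
  [7] S(S(add(add(Z, SSZ), mul(Z, add(Z, SSZ)))))
  [8] S(S(add(SSZ, mul(Z, add(Z, SSZ)))))
  [9] S(S(S(add(SZ, mul(Z, add(Z, SSZ))))))
  [10] S(S(S(S(add(Z, mul(Z, add(Z, SSZ)))))))
  [11] S(S(S(S(mul(Z, add(Z, SSZ))))))
  [12] S^4(Z)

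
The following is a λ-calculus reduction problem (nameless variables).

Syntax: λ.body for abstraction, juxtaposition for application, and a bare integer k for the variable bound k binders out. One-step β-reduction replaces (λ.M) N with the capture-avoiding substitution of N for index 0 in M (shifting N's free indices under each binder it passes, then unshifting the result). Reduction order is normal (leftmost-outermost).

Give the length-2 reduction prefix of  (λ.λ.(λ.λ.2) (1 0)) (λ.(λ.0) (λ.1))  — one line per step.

  start: (λ.λ.(λ.λ.2) (1 0)) (λ.(λ.0) (λ.1))
  →1  λ.(λ.λ.2) ((λ.(λ.0) (λ.1)) 0)
  →2  λ.λ.1

Answer: after 2 steps: λ.λ.1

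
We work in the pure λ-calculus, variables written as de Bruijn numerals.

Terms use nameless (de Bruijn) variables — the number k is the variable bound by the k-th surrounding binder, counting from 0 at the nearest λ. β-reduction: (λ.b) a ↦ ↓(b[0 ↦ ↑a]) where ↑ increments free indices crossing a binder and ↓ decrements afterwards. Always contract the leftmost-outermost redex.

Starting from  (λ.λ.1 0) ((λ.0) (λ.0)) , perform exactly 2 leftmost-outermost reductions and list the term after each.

  start: (λ.λ.1 0) ((λ.0) (λ.0))
  step 1: λ.(λ.0) (λ.0) 0
  step 2: λ.(λ.0) 0

Answer: after 2 steps: λ.(λ.0) 0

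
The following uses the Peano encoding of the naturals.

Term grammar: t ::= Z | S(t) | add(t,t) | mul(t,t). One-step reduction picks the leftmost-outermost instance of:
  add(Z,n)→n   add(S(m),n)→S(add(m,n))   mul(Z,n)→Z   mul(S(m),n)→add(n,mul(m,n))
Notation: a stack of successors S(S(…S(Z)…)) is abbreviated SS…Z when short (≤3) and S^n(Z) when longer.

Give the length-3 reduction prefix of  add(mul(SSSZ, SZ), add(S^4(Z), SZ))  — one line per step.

  start: add(mul(SSSZ, SZ), add(S^4(Z), SZ))
  step 1: add(add(SZ, mul(SSZ, SZ)), add(S^4(Z), SZ))
  step 2: add(S(add(Z, mul(SSZ, SZ))), add(S^4(Z), SZ))
  step 3: S(add(add(Z, mul(SSZ, SZ)), add(S^4(Z), SZ)))

Answer: after 3 steps: S(add(add(Z, mul(SSZ, SZ)), add(S^4(Z), SZ)))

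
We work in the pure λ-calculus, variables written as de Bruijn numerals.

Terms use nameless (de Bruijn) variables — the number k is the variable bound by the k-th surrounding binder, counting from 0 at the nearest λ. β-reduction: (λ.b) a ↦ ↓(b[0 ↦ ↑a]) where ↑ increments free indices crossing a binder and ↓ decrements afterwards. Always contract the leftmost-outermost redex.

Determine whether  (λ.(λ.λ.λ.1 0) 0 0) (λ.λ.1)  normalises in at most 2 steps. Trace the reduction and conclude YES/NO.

Answer: NO — after 2 steps the term is (λ.λ.1 0) (λ.λ.1), not yet normal

Reduction:
  start: (λ.(λ.λ.λ.1 0) 0 0) (λ.λ.1)
  step 1: (λ.λ.λ.1 0) (λ.λ.1) (λ.λ.1)
  step 2: (λ.λ.1 0) (λ.λ.1)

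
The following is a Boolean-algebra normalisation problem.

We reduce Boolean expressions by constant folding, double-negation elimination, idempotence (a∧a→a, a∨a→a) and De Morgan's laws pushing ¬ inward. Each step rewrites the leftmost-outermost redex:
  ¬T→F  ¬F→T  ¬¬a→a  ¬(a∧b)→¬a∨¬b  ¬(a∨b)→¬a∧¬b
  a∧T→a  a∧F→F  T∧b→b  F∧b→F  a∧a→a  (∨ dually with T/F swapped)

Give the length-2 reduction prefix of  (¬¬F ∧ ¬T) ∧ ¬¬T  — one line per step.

  start: (¬¬F ∧ ¬T) ∧ ¬¬T
  step 1: (F ∧ ¬T) ∧ ¬¬T
  step 2: F ∧ ¬¬T

Answer: after 2 steps: F ∧ ¬¬T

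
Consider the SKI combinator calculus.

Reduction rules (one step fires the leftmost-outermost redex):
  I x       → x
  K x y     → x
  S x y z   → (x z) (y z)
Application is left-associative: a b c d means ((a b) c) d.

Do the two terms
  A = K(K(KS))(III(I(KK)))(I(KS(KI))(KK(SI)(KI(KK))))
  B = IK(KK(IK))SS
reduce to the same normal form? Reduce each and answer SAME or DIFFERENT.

Term A:
  start: K(K(KS))(III(I(KK)))(I(KS(KI))(KK(SI)(KI(KK))))
  [1] K(KS)(I(KS(KI))(KK(SI)(KI(KK))))
  [2] KS

Term B:
  start: IK(KK(IK))SS
  [1] K(KK(IK))SS
  [2] KK(IK)S
  [3] KS

Answer: SAME — A ⇓ KS, B ⇓ KS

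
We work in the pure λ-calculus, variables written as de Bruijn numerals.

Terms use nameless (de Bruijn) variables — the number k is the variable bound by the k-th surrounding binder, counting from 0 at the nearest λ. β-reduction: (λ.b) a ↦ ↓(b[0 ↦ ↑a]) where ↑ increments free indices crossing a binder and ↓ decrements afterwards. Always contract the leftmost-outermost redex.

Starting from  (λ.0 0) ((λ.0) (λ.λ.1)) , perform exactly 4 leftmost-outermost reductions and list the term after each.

  start: (λ.0 0) ((λ.0) (λ.λ.1))
  [1] (λ.0) (λ.λ.1) ((λ.0) (λ.λ.1))
  [2] (λ.λ.1) ((λ.0) (λ.λ.1))
  [3] λ.(λ.0) (λ.λ.1)
  [4] λ.λ.λ.1

Answer: after 4 steps: λ.λ.λ.1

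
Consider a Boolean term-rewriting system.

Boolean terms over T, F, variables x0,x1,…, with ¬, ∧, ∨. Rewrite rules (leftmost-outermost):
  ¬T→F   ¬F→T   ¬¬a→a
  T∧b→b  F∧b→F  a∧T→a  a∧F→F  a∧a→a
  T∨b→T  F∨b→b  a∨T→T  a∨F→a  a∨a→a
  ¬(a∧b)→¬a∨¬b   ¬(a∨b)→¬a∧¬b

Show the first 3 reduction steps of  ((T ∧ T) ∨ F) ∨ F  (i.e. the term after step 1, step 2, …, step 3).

  start: ((T ∧ T) ∨ F) ∨ F
  →1  (T ∧ T) ∨ F
  →2  T ∧ T
  →3  T

Answer: after 3 steps: T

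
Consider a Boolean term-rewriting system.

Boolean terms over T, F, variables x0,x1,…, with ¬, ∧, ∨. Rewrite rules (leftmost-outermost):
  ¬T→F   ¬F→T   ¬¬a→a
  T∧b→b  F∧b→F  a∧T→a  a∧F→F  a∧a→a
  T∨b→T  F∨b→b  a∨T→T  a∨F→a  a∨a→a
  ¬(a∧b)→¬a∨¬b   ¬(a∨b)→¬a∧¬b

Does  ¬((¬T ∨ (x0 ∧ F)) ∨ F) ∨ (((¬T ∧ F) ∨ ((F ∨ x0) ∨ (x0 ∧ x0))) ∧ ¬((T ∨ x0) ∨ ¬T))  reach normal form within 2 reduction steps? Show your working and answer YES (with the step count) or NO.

  start: ¬((¬T ∨ (x0 ∧ F)) ∨ F) ∨ (((¬T ∧ F) ∨ ((F ∨ x0) ∨ (x0 ∧ x0))) ∧ ¬((T ∨ x0) ∨ ¬T))
  [1] (¬(¬T ∨ (x0 ∧ F)) ∧ ¬F) ∨ (((¬T ∧ F) ∨ ((F ∨ x0) ∨ (x0 ∧ x0))) ∧ ¬((T ∨ x0) ∨ ¬T))
  [2] ((¬¬T ∧ ¬(x0 ∧ F)) ∧ ¬F) ∨ (((¬T ∧ F) ∨ ((F ∨ x0) ∨ (x0 ∧ x0))) ∧ ¬((T ∨ x0) ∨ ¬T))

Answer: NO — after 2 steps the term is ((¬¬T ∧ ¬(x0 ∧ F)) ∧ ¬F) ∨ (((¬T ∧ F) ∨ ((F ∨ x0) ∨ (x0 ∧ x0))) ∧ ¬((T ∨ x0) ∨ ¬T)), not yet normal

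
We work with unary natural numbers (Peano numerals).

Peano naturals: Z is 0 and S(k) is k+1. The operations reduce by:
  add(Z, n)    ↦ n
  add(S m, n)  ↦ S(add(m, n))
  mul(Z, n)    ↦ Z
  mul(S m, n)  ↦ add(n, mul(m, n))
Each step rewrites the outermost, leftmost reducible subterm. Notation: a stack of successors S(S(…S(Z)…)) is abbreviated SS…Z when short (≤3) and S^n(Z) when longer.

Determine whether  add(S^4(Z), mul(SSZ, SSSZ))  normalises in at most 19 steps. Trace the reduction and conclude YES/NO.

Answer: YES — reaches normal form S^10(Z) in 16 ≤ 19 steps

Derivation:
  start: add(S^4(Z), mul(SSZ, SSSZ))
  step 1: S(add(SSSZ, mul(SSZ, SSSZ)))
  step 2: S(S(add(SSZ, mul(SSZ, SSSZ))))
  step 3: S(S(S(add(SZ, mul(SSZ, SSSZ)))))
  step 4: S(S(S(S(add(Z, mul(SSZ, SSSZ))))))
  step 5: S(S(S(S(mul(SSZ, SSSZ)))))
  step 6: S(S(S(S(add(SSSZ, mul(SZ, SSSZ))))))
  step 7: S(S(S(S(S(add(SSZ, mul(SZ, SSSZ)))))))
  step 8: S(S(S(S(S(S(add(SZ, mul(SZ, SSSZ))))))))
  step 9: S(S(S(S(S(S(S(add(Z, mul(SZ, SSSZ)))))))))
  step 10: S(S(S(S(S(S(S(mul(SZ, SSSZ))))))))
  step 11: S(S(S(S(S(S(S(add(SSSZ, mul(Z, SSSZ)))))))))
  step 12: S(S(S(S(S(S(S(S(add(SSZ, mul(Z, SSSZ))))))))))
  step 13: S(S(S(S(S(S(S(S(S(add(SZ, mul(Z, SSSZ)))))))))))
  step 14: S(S(S(S(S(S(S(S(S(S(add(Z, mul(Z, SSSZ))))))))))))
  step 15: S(S(S(S(S(S(S(S(S(S(mul(Z, SSSZ)))))))))))
  step 16: S^10(Z)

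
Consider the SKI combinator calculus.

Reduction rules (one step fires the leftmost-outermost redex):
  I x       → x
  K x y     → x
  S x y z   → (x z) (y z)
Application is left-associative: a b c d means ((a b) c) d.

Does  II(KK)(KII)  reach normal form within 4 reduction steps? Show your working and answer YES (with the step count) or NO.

  start: II(KK)(KII)
  step 1: I(KK)(KII)
  step 2: KK(KII)
  step 3: K

Answer: YES — reaches normal form K in 3 ≤ 4 steps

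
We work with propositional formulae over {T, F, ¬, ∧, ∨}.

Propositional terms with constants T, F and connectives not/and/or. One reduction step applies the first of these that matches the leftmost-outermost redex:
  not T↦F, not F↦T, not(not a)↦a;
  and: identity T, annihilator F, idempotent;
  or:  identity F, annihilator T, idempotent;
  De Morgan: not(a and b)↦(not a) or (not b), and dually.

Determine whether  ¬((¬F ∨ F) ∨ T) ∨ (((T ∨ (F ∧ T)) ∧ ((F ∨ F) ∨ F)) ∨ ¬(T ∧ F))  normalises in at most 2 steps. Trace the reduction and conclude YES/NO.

  start: ¬((¬F ∨ F) ∨ T) ∨ (((T ∨ (F ∧ T)) ∧ ((F ∨ F) ∨ F)) ∨ ¬(T ∧ F))
  →1  (¬(¬F ∨ F) ∧ ¬T) ∨ (((T ∨ (F ∧ T)) ∧ ((F ∨ F) ∨ F)) ∨ ¬(T ∧ F))
  →2  ((¬¬F ∧ ¬F) ∧ ¬T) ∨ (((T ∨ (F ∧ T)) ∧ ((F ∨ F) ∨ F)) ∨ ¬(T ∧ F))

Answer: NO — after 2 steps the term is ((¬¬F ∧ ¬F) ∧ ¬T) ∨ (((T ∨ (F ∧ T)) ∧ ((F ∨ F) ∨ F)) ∨ ¬(T ∧ F)), not yet normal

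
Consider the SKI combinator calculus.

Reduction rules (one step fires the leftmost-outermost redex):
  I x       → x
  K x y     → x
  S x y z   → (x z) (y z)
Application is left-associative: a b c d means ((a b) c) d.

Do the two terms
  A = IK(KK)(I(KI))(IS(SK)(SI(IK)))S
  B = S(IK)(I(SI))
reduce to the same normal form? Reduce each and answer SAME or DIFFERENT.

Answer: DIFFERENT — A ⇓ KS, B ⇓ SK(SI)

Reduction:
Term A:
  start: IK(KK)(I(KI))(IS(SK)(SI(IK)))S
  step 1: K(KK)(I(KI))(IS(SK)(SI(IK)))S
  step 2: KK(IS(SK)(SI(IK)))S
  step 3: KS

Term B:
  start: S(IK)(I(SI))
  step 1: SK(I(SI))
  step 2: SK(SI)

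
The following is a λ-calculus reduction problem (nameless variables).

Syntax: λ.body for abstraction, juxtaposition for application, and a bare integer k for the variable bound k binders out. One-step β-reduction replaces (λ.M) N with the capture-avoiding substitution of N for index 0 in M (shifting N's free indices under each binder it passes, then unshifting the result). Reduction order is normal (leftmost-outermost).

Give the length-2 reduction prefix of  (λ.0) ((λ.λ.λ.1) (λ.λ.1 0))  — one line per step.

  start: (λ.0) ((λ.λ.λ.1) (λ.λ.1 0))
  [1] (λ.λ.λ.1) (λ.λ.1 0)
  [2] λ.λ.1

Answer: after 2 steps: λ.λ.1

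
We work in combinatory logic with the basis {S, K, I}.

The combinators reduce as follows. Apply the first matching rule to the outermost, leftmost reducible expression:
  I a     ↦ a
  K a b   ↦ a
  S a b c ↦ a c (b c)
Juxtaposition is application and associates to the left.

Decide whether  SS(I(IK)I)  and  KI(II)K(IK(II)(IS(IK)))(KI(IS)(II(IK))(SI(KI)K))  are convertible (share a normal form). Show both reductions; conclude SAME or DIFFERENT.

Term A:
  start: SS(I(IK)I)
  →1  SS(IKI)
  →2  SS(KI)

Term B:
  start: KI(II)K(IK(II)(IS(IK)))(KI(IS)(II(IK))(SI(KI)K))
  →1  IK(IK(II)(IS(IK)))(KI(IS)(II(IK))(SI(KI)K))
  →2  K(IK(II)(IS(IK)))(KI(IS)(II(IK))(SI(KI)K))
  →3  IK(II)(IS(IK))
  →4  K(II)(IS(IK))
  →5  II
  →6  I

Answer: DIFFERENT — A ⇓ SS(KI), B ⇓ I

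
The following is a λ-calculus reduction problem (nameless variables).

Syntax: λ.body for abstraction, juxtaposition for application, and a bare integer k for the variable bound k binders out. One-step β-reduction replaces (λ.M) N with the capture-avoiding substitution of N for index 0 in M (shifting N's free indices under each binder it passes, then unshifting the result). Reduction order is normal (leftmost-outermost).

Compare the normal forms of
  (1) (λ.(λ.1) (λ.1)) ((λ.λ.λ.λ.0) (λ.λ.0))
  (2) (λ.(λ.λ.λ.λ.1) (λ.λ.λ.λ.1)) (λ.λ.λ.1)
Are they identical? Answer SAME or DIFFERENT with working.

Answer: DIFFERENT — A ⇓ λ.λ.λ.0, B ⇓ λ.λ.λ.1

Working:
Term A:
  start: (λ.(λ.1) (λ.1)) ((λ.λ.λ.λ.0) (λ.λ.0))
  [1] (λ.(λ.λ.λ.λ.0) (λ.λ.0)) (λ.(λ.λ.λ.λ.0) (λ.λ.0))
  [2] (λ.λ.λ.λ.0) (λ.λ.0)
  [3] λ.λ.λ.0

Term B:
  start: (λ.(λ.λ.λ.λ.1) (λ.λ.λ.λ.1)) (λ.λ.λ.1)
  [1] (λ.λ.λ.λ.1) (λ.λ.λ.λ.1)
  [2] λ.λ.λ.1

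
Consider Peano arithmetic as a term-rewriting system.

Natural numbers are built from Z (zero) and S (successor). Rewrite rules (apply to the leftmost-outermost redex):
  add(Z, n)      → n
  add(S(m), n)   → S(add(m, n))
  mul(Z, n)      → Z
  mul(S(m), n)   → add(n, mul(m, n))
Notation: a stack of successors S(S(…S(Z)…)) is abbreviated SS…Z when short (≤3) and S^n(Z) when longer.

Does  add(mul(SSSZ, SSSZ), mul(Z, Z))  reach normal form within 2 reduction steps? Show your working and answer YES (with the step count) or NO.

  start: add(mul(SSSZ, SSSZ), mul(Z, Z))
  [1] add(add(SSSZ, mul(SSZ, SSSZ)), mul(Z, Z))
  [2] add(S(add(SSZ, mul(SSZ, SSSZ))), mul(Z, Z))

Answer: NO — after 2 steps the term is add(S(add(SSZ, mul(SSZ, SSSZ))), mul(Z, Z)), not yet normal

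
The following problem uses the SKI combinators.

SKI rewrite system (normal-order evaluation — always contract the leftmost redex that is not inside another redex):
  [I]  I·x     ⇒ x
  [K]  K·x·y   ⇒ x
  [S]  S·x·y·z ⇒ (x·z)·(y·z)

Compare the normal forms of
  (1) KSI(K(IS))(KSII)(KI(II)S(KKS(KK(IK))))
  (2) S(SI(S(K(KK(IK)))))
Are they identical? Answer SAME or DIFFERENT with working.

Term A:
  start: KSI(K(IS))(KSII)(KI(II)S(KKS(KK(IK))))
  →1  S(K(IS))(KSII)(KI(II)S(KKS(KK(IK))))
  →2  K(IS)(KI(II)S(KKS(KK(IK))))(KSII(KI(II)S(KKS(KK(IK)))))
  →3  IS(KSII(KI(II)S(KKS(KK(IK)))))
  →4  S(KSII(KI(II)S(KKS(KK(IK)))))
  →5  S(SI(KI(II)S(KKS(KK(IK)))))
  →6  S(SI(IS(KKS(KK(IK)))))
  →7  S(SI(S(KKS(KK(IK)))))
  →8  S(SI(S(K(KK(IK)))))
  →9  S(SI(S(KK)))

Term B:
  start: S(SI(S(K(KK(IK)))))
  →1  S(SI(S(KK)))

Answer: SAME — A ⇓ S(SI(S(KK))), B ⇓ S(SI(S(KK)))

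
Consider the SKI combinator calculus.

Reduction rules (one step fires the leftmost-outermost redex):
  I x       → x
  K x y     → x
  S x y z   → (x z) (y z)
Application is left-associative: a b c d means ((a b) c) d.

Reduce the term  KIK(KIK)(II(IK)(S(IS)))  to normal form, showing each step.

Answer: normal form = K(SS)  (in 8 steps)

Working:
  start: KIK(KIK)(II(IK)(S(IS)))
  →1  I(KIK)(II(IK)(S(IS)))
  →2  KIK(II(IK)(S(IS)))
  →3  I(II(IK)(S(IS)))
  →4  II(IK)(S(IS))
  →5  I(IK)(S(IS))
  →6  IK(S(IS))
  →7  K(S(IS))
  →8  K(SS)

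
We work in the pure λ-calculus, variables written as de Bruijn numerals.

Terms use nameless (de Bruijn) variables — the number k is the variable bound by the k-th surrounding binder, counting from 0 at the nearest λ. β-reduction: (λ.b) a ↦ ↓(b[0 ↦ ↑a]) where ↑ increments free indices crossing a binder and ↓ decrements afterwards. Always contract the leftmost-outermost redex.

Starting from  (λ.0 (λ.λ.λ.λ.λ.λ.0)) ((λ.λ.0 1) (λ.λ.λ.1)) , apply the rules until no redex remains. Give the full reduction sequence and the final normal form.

  start: (λ.0 (λ.λ.λ.λ.λ.λ.0)) ((λ.λ.0 1) (λ.λ.λ.1))
  step 1: (λ.λ.0 1) (λ.λ.λ.1) (λ.λ.λ.λ.λ.λ.0)
  step 2: (λ.0 (λ.λ.λ.1)) (λ.λ.λ.λ.λ.λ.0)
  step 3: (λ.λ.λ.λ.λ.λ.0) (λ.λ.λ.1)
  step 4: λ.λ.λ.λ.λ.0

Answer: normal form = λ.λ.λ.λ.λ.0  (in 4 steps)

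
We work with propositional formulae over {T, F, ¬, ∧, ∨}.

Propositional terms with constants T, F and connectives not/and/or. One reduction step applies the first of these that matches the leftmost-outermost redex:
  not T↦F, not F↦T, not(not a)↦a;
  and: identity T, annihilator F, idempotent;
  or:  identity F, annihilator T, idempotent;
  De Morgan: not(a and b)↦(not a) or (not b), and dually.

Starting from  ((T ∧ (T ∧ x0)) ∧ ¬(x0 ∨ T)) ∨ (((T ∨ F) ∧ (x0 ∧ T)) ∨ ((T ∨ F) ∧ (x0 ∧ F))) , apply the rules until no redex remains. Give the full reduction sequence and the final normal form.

Answer: normal form = x0  (in 14 steps)

Derivation:
  start: ((T ∧ (T ∧ x0)) ∧ ¬(x0 ∨ T)) ∨ (((T ∨ F) ∧ (x0 ∧ T)) ∨ ((T ∨ F) ∧ (x0 ∧ F)))
  →1  ((T ∧ x0) ∧ ¬(x0 ∨ T)) ∨ (((T ∨ F) ∧ (x0 ∧ T)) ∨ ((T ∨ F) ∧ (x0 ∧ F)))
  →2  (x0 ∧ ¬(x0 ∨ T)) ∨ (((T ∨ F) ∧ (x0 ∧ T)) ∨ ((T ∨ F) ∧ (x0 ∧ F)))
  →3  (x0 ∧ (¬x0 ∧ ¬T)) ∨ (((T ∨ F) ∧ (x0 ∧ T)) ∨ ((T ∨ F) ∧ (x0 ∧ F)))
  →4  (x0 ∧ (¬x0 ∧ F)) ∨ (((T ∨ F) ∧ (x0 ∧ T)) ∨ ((T ∨ F) ∧ (x0 ∧ F)))
  →5  (x0 ∧ F) ∨ (((T ∨ F) ∧ (x0 ∧ T)) ∨ ((T ∨ F) ∧ (x0 ∧ F)))
  →6  F ∨ (((T ∨ F) ∧ (x0 ∧ T)) ∨ ((T ∨ F) ∧ (x0 ∧ F)))
  →7  ((T ∨ F) ∧ (x0 ∧ T)) ∨ ((T ∨ F) ∧ (x0 ∧ F))
  →8  (T ∧ (x0 ∧ T)) ∨ ((T ∨ F) ∧ (x0 ∧ F))
  →9  (x0 ∧ T) ∨ ((T ∨ F) ∧ (x0 ∧ F))
  →10  x0 ∨ ((T ∨ F) ∧ (x0 ∧ F))
  →11  x0 ∨ (T ∧ (x0 ∧ F))
  →12  x0 ∨ (x0 ∧ F)
  →13  x0 ∨ F
  →14  x0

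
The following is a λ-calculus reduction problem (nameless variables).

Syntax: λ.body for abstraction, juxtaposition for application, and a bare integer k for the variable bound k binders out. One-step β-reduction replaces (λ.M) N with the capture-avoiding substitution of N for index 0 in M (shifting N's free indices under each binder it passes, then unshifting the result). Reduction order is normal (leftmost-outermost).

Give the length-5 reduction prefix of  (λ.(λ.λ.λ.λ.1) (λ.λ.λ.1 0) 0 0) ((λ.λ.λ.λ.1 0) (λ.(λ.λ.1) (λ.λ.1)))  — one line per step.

  start: (λ.(λ.λ.λ.λ.1) (λ.λ.λ.1 0) 0 0) ((λ.λ.λ.λ.1 0) (λ.(λ.λ.1) (λ.λ.1)))
  step 1: (λ.λ.λ.λ.1) (λ.λ.λ.1 0) ((λ.λ.λ.λ.1 0) (λ.(λ.λ.1) (λ.λ.1))) ((λ.λ.λ.λ.1 0) (λ.(λ.λ.1) (λ.λ.1)))
  step 2: (λ.λ.λ.1) ((λ.λ.λ.λ.1 0) (λ.(λ.λ.1) (λ.λ.1))) ((λ.λ.λ.λ.1 0) (λ.(λ.λ.1) (λ.λ.1)))
  step 3: (λ.λ.1) ((λ.λ.λ.λ.1 0) (λ.(λ.λ.1) (λ.λ.1)))
  step 4: λ.(λ.λ.λ.λ.1 0) (λ.(λ.λ.1) (λ.λ.1))
  step 5: λ.λ.λ.λ.1 0

Answer: after 5 steps: λ.λ.λ.λ.1 0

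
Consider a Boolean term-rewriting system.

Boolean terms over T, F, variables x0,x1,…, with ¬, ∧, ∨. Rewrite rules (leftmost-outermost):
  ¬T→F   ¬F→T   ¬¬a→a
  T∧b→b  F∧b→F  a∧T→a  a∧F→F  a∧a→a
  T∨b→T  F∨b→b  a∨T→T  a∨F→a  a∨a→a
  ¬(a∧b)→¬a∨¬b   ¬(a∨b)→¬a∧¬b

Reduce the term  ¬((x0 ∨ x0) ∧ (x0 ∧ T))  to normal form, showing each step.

Answer: normal form = ¬x0  (in 7 steps)

Derivation:
  start: ¬((x0 ∨ x0) ∧ (x0 ∧ T))
  [1] ¬(x0 ∨ x0) ∨ ¬(x0 ∧ T)
  [2] (¬x0 ∧ ¬x0) ∨ ¬(x0 ∧ T)
  [3] ¬x0 ∨ ¬(x0 ∧ T)
  [4] ¬x0 ∨ (¬x0 ∨ ¬T)
  [5] ¬x0 ∨ (¬x0 ∨ F)
  [6] ¬x0 ∨ ¬x0
  [7] ¬x0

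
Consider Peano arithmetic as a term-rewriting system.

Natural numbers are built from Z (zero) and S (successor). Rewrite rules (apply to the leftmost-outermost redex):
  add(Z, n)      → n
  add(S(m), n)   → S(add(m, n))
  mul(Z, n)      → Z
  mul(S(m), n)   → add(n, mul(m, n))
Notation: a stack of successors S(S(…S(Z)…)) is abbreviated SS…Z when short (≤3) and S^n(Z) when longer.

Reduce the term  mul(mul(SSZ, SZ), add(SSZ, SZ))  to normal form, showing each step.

Answer: normal form = S^6(Z)  (in 24 steps)

Derivation:
  start: mul(mul(SSZ, SZ), add(SSZ, SZ))
  [1] mul(add(SZ, mul(SZ, SZ)), add(SSZ, SZ))
  [2] mul(S(add(Z, mul(SZ, SZ))), add(SSZ, SZ))
  [3] add(add(SSZ, SZ), mul(add(Z, mul(SZ, SZ)), add(SSZ, SZ)))
  [4] add(S(add(SZ, SZ)), mul(add(Z, mul(SZ, SZ)), add(SSZ, SZ)))
  [5] S(add(add(SZ, SZ), mul(add(Z, mul(SZ, SZ)), add(SSZ, SZ))))
  [6] S(add(S(add(Z, SZ)), mul(add(Z, mul(SZ, SZ)), add(SSZ, SZ))))
  [7] S(S(add(add(Z, SZ), mul(add(Z, mul(SZ, SZ)), add(SSZ, SZ)))))
  [8] S(S(add(SZ, mul(add(Z, mul(SZ, SZ)), add(SSZ, SZ)))))
  [9] S(S(S(add(Z, mul(add(Z, mul(SZ, SZ)), add(SSZ, SZ))))))
  [10] S(S(S(mul(add(Z, mul(SZ, SZ)), add(SSZ, SZ)))))
  [11] S(S(S(mul(mul(SZ, SZ), add(SSZ, SZ)))))
  [12] S(S(S(mul(add(SZ, mul(Z, SZ)), add(SSZ, SZ)))))
  [13] S(S(S(mul(S(add(Z, mul(Z, SZ))), add(SSZ, SZ)))))
  [14] S(S(S(add(add(SSZ, SZ), mul(add(Z, mul(Z, SZ)), add(SSZ, SZ))))))
  [15] S(S(S(add(S(add(SZ, SZ)), mul(add(Z, mul(Z, SZ)), add(SSZ, SZ))))))
  [16] S(S(S(S(add(add(SZ, SZ), mul(add(Z, mul(Z, SZ)), add(SSZ, SZ)))))))
  [17] S(S(S(S(add(S(add(Z, SZ)), mul(add(Z, mul(Z, SZ)), add(SSZ, SZ)))))))
  [18] S(S(S(S(S(add(add(Z, SZ), mul(add(Z, mul(Z, SZ)), add(SSZ, SZ))))))))
  [19] S(S(S(S(S(add(SZ, mul(add(Z, mul(Z, SZ)), add(SSZ, SZ))))))))
  [20] S(S(S(S(S(S(add(Z, mul(add(Z, mul(Z, SZ)), add(SSZ, SZ)))))))))
  [21] S(S(S(S(S(S(mul(add(Z, mul(Z, SZ)), add(SSZ, SZ))))))))
  [22] S(S(S(S(S(S(mul(mul(Z, SZ), add(SSZ, SZ))))))))
  [23] S(S(S(S(S(S(mul(Z, add(SSZ, SZ))))))))
  [24] S^6(Z)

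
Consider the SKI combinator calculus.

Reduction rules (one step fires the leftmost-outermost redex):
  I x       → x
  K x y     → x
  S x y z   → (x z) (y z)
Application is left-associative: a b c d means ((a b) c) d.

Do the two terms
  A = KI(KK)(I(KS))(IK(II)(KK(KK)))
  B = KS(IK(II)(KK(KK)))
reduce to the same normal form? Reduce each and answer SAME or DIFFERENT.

Answer: SAME — A ⇓ S, B ⇓ S

Derivation:
Term A:
  start: KI(KK)(I(KS))(IK(II)(KK(KK)))
  [1] I(I(KS))(IK(II)(KK(KK)))
  [2] I(KS)(IK(II)(KK(KK)))
  [3] KS(IK(II)(KK(KK)))
  [4] S

Term B:
  start: KS(IK(II)(KK(KK)))
  [1] S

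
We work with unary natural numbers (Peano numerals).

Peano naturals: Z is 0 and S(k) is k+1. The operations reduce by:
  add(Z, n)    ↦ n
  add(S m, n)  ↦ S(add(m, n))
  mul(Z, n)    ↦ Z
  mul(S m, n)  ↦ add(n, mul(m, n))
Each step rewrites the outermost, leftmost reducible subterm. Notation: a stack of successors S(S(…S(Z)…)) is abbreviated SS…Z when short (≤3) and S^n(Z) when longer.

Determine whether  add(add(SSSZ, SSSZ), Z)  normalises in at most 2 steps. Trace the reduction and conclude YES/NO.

Answer: NO — after 2 steps the term is S(add(add(SSZ, SSSZ), Z)), not yet normal

Reduction:
  start: add(add(SSSZ, SSSZ), Z)
  →1  add(S(add(SSZ, SSSZ)), Z)
  →2  S(add(add(SSZ, SSSZ), Z))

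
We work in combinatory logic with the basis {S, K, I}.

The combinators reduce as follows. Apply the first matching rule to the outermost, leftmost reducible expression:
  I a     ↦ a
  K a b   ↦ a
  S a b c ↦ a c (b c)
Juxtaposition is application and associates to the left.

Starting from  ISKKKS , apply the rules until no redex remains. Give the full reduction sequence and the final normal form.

  start: ISKKKS
  [1] SKKKS
  [2] KK(KK)S
  [3] KS

Answer: normal form = KS  (in 3 steps)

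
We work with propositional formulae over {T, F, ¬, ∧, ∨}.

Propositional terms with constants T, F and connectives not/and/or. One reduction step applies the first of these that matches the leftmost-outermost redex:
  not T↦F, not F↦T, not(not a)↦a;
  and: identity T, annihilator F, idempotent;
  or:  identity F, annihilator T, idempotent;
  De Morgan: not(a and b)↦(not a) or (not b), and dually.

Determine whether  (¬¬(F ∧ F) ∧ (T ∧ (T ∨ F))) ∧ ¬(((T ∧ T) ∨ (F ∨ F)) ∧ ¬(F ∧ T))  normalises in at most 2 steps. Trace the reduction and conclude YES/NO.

  start: (¬¬(F ∧ F) ∧ (T ∧ (T ∨ F))) ∧ ¬(((T ∧ T) ∨ (F ∨ F)) ∧ ¬(F ∧ T))
  →1  ((F ∧ F) ∧ (T ∧ (T ∨ F))) ∧ ¬(((T ∧ T) ∨ (F ∨ F)) ∧ ¬(F ∧ T))
  →2  (F ∧ (T ∧ (T ∨ F))) ∧ ¬(((T ∧ T) ∨ (F ∨ F)) ∧ ¬(F ∧ T))

Answer: NO — after 2 steps the term is (F ∧ (T ∧ (T ∨ F))) ∧ ¬(((T ∧ T) ∨ (F ∨ F)) ∧ ¬(F ∧ T)), not yet normal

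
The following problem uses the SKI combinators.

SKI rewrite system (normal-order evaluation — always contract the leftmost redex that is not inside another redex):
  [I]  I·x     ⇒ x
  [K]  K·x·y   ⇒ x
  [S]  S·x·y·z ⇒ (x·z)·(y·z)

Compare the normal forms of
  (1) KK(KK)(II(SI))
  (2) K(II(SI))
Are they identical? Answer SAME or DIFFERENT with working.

Answer: SAME — A ⇓ K(SI), B ⇓ K(SI)

Derivation:
Term A:
  start: KK(KK)(II(SI))
  [1] K(II(SI))
  [2] K(I(SI))
  [3] K(SI)

Term B:
  start: K(II(SI))
  [1] K(I(SI))
  [2] K(SI)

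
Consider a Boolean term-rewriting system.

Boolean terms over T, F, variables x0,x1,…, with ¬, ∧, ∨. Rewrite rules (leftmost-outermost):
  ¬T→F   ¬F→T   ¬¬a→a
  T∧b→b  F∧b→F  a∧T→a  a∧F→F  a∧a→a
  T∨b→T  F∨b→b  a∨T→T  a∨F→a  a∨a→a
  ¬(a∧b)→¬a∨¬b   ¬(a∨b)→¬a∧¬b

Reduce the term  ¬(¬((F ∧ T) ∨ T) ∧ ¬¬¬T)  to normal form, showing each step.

  start: ¬(¬((F ∧ T) ∨ T) ∧ ¬¬¬T)
  →1  ¬¬((F ∧ T) ∨ T) ∨ ¬¬¬¬T
  →2  ((F ∧ T) ∨ T) ∨ ¬¬¬¬T
  →3  T ∨ ¬¬¬¬T
  →4  T

Answer: normal form = T  (in 4 steps)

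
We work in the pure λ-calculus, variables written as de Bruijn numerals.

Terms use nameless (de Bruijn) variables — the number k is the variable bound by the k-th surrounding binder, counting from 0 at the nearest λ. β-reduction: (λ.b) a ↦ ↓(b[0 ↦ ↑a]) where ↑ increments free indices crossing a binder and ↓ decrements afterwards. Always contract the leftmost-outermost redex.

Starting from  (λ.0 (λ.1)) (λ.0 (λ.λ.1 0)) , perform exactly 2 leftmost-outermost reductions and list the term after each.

  start: (λ.0 (λ.1)) (λ.0 (λ.λ.1 0))
  →1  (λ.0 (λ.λ.1 0)) (λ.λ.0 (λ.λ.1 0))
  →2  (λ.λ.0 (λ.λ.1 0)) (λ.λ.1 0)

Answer: after 2 steps: (λ.λ.0 (λ.λ.1 0)) (λ.λ.1 0)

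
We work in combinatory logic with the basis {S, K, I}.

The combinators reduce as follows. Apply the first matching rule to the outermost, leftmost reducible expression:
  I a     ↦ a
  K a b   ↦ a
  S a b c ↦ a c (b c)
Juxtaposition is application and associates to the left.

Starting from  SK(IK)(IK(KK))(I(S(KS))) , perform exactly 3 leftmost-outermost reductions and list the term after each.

  start: SK(IK)(IK(KK))(I(S(KS)))
  step 1: K(IK(KK))(IK(IK(KK)))(I(S(KS)))
  step 2: IK(KK)(I(S(KS)))
  step 3: K(KK)(I(S(KS)))

Answer: after 3 steps: K(KK)(I(S(KS)))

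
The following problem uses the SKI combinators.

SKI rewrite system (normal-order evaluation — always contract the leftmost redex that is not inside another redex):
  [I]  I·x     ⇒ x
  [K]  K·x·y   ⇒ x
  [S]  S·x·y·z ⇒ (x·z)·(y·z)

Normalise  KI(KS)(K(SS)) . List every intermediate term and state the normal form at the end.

  start: KI(KS)(K(SS))
  [1] I(K(SS))
  [2] K(SS)

Answer: normal form = K(SS)  (in 2 steps)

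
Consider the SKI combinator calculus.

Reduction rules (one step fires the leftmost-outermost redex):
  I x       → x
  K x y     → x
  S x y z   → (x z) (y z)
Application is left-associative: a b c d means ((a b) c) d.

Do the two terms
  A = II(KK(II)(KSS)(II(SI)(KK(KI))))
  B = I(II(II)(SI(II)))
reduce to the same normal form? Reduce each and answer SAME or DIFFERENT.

Term A:
  start: II(KK(II)(KSS)(II(SI)(KK(KI))))
  step 1: I(KK(II)(KSS)(II(SI)(KK(KI))))
  step 2: KK(II)(KSS)(II(SI)(KK(KI)))
  step 3: K(KSS)(II(SI)(KK(KI)))
  step 4: KSS
  step 5: S

Term B:
  start: I(II(II)(SI(II)))
  step 1: II(II)(SI(II))
  step 2: I(II)(SI(II))
  step 3: II(SI(II))
  step 4: I(SI(II))
  step 5: SI(II)
  step 6: SII

Answer: DIFFERENT — A ⇓ S, B ⇓ SII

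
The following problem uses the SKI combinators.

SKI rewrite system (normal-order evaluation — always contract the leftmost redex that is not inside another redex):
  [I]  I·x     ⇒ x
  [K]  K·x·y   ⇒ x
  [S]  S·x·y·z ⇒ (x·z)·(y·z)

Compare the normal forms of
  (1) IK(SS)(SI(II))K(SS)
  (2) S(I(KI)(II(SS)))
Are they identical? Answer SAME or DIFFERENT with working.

Answer: DIFFERENT — A ⇓ S(SS)(K(SS)), B ⇓ SI

Derivation:
Term A:
  start: IK(SS)(SI(II))K(SS)
  step 1: K(SS)(SI(II))K(SS)
  step 2: SSK(SS)
  step 3: S(SS)(K(SS))

Term B:
  start: S(I(KI)(II(SS)))
  step 1: S(KI(II(SS)))
  step 2: SI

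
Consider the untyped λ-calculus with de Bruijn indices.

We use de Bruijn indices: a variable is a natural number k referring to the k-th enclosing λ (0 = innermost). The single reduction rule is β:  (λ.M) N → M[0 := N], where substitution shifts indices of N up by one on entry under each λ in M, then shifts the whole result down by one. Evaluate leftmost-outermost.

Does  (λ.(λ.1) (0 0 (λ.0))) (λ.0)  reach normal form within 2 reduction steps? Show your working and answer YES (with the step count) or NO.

Answer: YES — reaches normal form λ.0 in 2 ≤ 2 steps

Reduction:
  start: (λ.(λ.1) (0 0 (λ.0))) (λ.0)
  →1  (λ.λ.0) ((λ.0) (λ.0) (λ.0))
  →2  λ.0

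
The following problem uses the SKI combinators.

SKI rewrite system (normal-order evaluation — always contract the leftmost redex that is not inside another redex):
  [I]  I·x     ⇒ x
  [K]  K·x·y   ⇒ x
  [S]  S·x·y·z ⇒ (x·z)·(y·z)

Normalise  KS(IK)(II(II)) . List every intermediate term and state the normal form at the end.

Answer: normal form = SI  (in 4 steps)

Reduction:
  start: KS(IK)(II(II))
  [1] S(II(II))
  [2] S(I(II))
  [3] S(II)
  [4] SI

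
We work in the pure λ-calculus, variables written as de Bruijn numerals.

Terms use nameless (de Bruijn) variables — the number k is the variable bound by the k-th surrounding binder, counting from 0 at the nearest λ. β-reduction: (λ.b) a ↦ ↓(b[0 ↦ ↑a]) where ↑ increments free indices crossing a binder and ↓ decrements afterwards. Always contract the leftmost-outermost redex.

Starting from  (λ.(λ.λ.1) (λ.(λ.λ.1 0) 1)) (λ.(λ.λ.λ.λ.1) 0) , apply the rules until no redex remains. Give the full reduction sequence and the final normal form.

  start: (λ.(λ.λ.1) (λ.(λ.λ.1 0) 1)) (λ.(λ.λ.λ.λ.1) 0)
  step 1: (λ.λ.1) (λ.(λ.λ.1 0) (λ.(λ.λ.λ.λ.1) 0))
  step 2: λ.λ.(λ.λ.1 0) (λ.(λ.λ.λ.λ.1) 0)
  step 3: λ.λ.λ.(λ.(λ.λ.λ.λ.1) 0) 0
  step 4: λ.λ.λ.(λ.λ.λ.λ.1) 0
  step 5: λ.λ.λ.λ.λ.λ.1

Answer: normal form = λ.λ.λ.λ.λ.λ.1  (in 5 steps)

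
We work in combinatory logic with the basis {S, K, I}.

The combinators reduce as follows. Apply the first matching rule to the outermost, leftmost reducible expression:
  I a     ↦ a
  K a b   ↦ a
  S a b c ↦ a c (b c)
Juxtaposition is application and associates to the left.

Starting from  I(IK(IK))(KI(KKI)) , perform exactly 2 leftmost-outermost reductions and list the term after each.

Answer: after 2 steps: K(IK)(KI(KKI))

Derivation:
  start: I(IK(IK))(KI(KKI))
  step 1: IK(IK)(KI(KKI))
  step 2: K(IK)(KI(KKI))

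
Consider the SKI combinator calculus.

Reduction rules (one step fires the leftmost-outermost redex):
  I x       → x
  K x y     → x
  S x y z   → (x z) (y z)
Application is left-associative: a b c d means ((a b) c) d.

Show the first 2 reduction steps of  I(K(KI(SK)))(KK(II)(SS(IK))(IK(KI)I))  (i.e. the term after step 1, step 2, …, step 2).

  start: I(K(KI(SK)))(KK(II)(SS(IK))(IK(KI)I))
  [1] K(KI(SK))(KK(II)(SS(IK))(IK(KI)I))
  [2] KI(SK)

Answer: after 2 steps: KI(SK)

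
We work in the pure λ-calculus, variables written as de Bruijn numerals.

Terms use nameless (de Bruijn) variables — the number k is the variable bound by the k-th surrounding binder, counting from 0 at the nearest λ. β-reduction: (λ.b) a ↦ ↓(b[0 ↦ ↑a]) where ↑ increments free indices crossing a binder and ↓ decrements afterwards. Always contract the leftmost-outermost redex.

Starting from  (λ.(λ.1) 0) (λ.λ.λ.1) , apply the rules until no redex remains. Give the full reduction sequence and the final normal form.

Answer: normal form = λ.λ.λ.1  (in 2 steps)

Derivation:
  start: (λ.(λ.1) 0) (λ.λ.λ.1)
  [1] (λ.λ.λ.λ.1) (λ.λ.λ.1)
  [2] λ.λ.λ.1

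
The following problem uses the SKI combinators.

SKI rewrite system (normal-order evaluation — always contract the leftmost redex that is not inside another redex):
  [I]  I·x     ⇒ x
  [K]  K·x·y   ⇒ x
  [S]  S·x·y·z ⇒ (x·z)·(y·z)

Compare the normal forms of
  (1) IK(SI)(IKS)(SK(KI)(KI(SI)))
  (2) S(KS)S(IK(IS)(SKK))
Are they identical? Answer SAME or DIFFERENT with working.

Answer: DIFFERENT — A ⇓ SII, B ⇓ S(SS)

Reduction:
Term A:
  start: IK(SI)(IKS)(SK(KI)(KI(SI)))
  step 1: K(SI)(IKS)(SK(KI)(KI(SI)))
  step 2: SI(SK(KI)(KI(SI)))
  step 3: SI(K(KI(SI))(KI(KI(SI))))
  step 4: SI(KI(SI))
  step 5: SII

Term B:
  start: S(KS)S(IK(IS)(SKK))
  step 1: KS(IK(IS)(SKK))(S(IK(IS)(SKK)))
  step 2: S(S(IK(IS)(SKK)))
  step 3: S(S(K(IS)(SKK)))
  step 4: S(S(IS))
  step 5: S(SS)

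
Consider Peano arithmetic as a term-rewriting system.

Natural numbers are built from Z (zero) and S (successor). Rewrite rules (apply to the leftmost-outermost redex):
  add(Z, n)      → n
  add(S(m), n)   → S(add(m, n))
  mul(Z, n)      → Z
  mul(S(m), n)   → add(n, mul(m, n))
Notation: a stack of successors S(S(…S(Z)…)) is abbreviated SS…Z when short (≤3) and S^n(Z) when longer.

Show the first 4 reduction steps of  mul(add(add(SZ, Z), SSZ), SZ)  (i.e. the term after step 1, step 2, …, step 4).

  start: mul(add(add(SZ, Z), SSZ), SZ)
  step 1: mul(add(S(add(Z, Z)), SSZ), SZ)
  step 2: mul(S(add(add(Z, Z), SSZ)), SZ)
  step 3: add(SZ, mul(add(add(Z, Z), SSZ), SZ))
  step 4: S(add(Z, mul(add(add(Z, Z), SSZ), SZ)))

Answer: after 4 steps: S(add(Z, mul(add(add(Z, Z), SSZ), SZ)))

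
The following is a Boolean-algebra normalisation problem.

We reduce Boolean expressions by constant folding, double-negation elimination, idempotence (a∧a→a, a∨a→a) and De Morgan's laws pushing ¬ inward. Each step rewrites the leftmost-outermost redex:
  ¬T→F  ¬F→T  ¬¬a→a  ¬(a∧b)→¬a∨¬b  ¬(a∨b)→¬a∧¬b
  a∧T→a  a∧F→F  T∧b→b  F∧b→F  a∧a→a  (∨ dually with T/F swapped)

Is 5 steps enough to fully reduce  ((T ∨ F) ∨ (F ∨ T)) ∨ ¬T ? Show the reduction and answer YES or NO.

  start: ((T ∨ F) ∨ (F ∨ T)) ∨ ¬T
  [1] (T ∨ (F ∨ T)) ∨ ¬T
  [2] T ∨ ¬T
  [3] T

Answer: YES — reaches normal form T in 3 ≤ 5 steps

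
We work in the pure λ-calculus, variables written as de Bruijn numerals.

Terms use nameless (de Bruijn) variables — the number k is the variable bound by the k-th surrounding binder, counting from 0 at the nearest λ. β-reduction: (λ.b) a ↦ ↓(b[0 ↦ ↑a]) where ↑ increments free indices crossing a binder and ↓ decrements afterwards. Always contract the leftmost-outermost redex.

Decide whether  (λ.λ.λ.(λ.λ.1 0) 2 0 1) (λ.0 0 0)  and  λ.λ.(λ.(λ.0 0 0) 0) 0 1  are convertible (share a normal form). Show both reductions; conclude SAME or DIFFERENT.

Answer: SAME — A ⇓ λ.λ.0 0 0 1, B ⇓ λ.λ.0 0 0 1

Reduction:
Term A:
  start: (λ.λ.λ.(λ.λ.1 0) 2 0 1) (λ.0 0 0)
  [1] λ.λ.(λ.λ.1 0) (λ.0 0 0) 0 1
  [2] λ.λ.(λ.(λ.0 0 0) 0) 0 1
  [3] λ.λ.(λ.0 0 0) 0 1
  [4] λ.λ.0 0 0 1

Term B:
  start: λ.λ.(λ.(λ.0 0 0) 0) 0 1
  [1] λ.λ.(λ.0 0 0) 0 1
  [2] λ.λ.0 0 0 1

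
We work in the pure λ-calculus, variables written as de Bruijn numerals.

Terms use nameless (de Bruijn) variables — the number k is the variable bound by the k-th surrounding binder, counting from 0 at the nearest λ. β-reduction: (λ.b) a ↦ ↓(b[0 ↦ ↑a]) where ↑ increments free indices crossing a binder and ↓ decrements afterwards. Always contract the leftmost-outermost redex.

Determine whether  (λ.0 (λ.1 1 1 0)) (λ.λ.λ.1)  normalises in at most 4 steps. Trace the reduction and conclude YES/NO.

  start: (λ.0 (λ.1 1 1 0)) (λ.λ.λ.1)
  step 1: (λ.λ.λ.1) (λ.(λ.λ.λ.1) (λ.λ.λ.1) (λ.λ.λ.1) 0)
  step 2: λ.λ.1

Answer: YES — reaches normal form λ.λ.1 in 2 ≤ 4 steps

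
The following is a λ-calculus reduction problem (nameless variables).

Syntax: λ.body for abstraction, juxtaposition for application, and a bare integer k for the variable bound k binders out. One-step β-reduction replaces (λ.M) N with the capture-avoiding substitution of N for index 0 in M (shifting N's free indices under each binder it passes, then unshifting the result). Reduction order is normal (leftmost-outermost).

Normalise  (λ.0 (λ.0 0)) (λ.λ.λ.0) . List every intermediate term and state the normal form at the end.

  start: (λ.0 (λ.0 0)) (λ.λ.λ.0)
  step 1: (λ.λ.λ.0) (λ.0 0)
  step 2: λ.λ.0

Answer: normal form = λ.λ.0  (in 2 steps)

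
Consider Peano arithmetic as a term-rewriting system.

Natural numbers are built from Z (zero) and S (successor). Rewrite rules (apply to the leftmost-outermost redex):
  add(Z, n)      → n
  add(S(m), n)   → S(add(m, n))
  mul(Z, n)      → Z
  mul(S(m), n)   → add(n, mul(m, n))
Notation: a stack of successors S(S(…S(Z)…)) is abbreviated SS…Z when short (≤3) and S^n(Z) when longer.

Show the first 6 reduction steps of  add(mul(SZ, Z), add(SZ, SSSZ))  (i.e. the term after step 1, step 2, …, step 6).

  start: add(mul(SZ, Z), add(SZ, SSSZ))
  [1] add(add(Z, mul(Z, Z)), add(SZ, SSSZ))
  [2] add(mul(Z, Z), add(SZ, SSSZ))
  [3] add(Z, add(SZ, SSSZ))
  [4] add(SZ, SSSZ)
  [5] S(add(Z, SSSZ))
  [6] S^4(Z)

Answer: after 6 steps: S^4(Z)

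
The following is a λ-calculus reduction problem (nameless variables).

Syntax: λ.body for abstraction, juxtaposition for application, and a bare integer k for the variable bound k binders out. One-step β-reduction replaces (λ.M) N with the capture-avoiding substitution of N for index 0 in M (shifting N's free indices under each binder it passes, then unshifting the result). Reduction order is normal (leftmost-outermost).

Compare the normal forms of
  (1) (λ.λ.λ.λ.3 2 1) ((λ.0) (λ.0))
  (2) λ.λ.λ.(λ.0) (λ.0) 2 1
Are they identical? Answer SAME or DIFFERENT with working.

Answer: SAME — A ⇓ λ.λ.λ.2 1, B ⇓ λ.λ.λ.2 1

Derivation:
Term A:
  start: (λ.λ.λ.λ.3 2 1) ((λ.0) (λ.0))
  →1  λ.λ.λ.(λ.0) (λ.0) 2 1
  →2  λ.λ.λ.(λ.0) 2 1
  →3  λ.λ.λ.2 1

Term B:
  start: λ.λ.λ.(λ.0) (λ.0) 2 1
  →1  λ.λ.λ.(λ.0) 2 1
  →2  λ.λ.λ.2 1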